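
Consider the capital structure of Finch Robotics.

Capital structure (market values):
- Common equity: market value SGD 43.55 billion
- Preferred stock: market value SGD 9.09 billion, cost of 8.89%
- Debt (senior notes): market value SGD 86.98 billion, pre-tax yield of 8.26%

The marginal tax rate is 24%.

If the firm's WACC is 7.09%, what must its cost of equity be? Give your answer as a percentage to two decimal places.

8.34%

Total capital V = 43.55 + 9.09 + 86.98 = 139.62.
Equity weight = 43.55/139.62 = 0.3119.
Preferred weight = 9.09/139.62 = 0.0651.
Senior notes weight = 86.98/139.62 = 0.6230.
Debt contribution = 0.6230 × 8.26% × (1 − 24%) = 3.9108%.
Preferred contribution = 0.0651 × 8.89% = 0.5788%.
Required equity contribution = 7.09% − 4.4896% = 2.6004%.
Re = 2.6004% / 0.3119 = 8.3369%.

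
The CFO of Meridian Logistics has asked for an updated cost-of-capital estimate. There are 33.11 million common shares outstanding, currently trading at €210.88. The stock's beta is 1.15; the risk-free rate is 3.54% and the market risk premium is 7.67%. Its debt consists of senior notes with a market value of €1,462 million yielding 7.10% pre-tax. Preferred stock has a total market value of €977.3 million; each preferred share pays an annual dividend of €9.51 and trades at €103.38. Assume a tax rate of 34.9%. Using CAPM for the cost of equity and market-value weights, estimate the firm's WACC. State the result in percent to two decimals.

10.83%

Cost of equity via CAPM: Re = 3.54% + 1.15 × 7.67% = 12.3605%.
Cost of preferred: Rp = 9.51 / 103.38 = 9.1991%.
Market value of equity E = 210.88 × 33.11m = 6982.2368m.
Total capital V = 6982.2368 + 977.3 + 1462 = 9421.5368.
Equity: weight = 6982.2368/9421.5368 = 0.7411; cost = 12.3605%.
Preferred: weight = 977.3/9421.5368 = 0.1037; cost = 9.1991%.
Senior notes: weight = 1462/9421.5368 = 0.1552; after-tax cost = 7.1% × (1 − 34.9%) = 4.6221%.
WACC = 0.7411 × 12.3605% + 0.1037 × 9.1991% + 0.1552 × 4.6221% = 10.8317%.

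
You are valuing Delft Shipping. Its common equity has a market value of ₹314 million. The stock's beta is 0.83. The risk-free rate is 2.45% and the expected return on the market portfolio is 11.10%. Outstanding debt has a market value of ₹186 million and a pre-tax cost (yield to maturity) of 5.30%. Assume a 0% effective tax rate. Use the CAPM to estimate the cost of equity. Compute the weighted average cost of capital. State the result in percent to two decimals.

8.02%

Market risk premium = 11.1% − 2.45% = 8.65%.
Cost of equity via CAPM: Re = 2.45% + 0.83 × 8.65% = 9.6295%.
Total capital V = 314 + 186 = 500.
Equity: weight = 314/500 = 0.6280; cost = 9.6295%.
Debt: weight = 186/500 = 0.3720; after-tax cost = 5.3% × (1 − 0%) = 5.3000%.
WACC = 0.6280 × 9.6295% + 0.3720 × 5.3000% = 8.0189%.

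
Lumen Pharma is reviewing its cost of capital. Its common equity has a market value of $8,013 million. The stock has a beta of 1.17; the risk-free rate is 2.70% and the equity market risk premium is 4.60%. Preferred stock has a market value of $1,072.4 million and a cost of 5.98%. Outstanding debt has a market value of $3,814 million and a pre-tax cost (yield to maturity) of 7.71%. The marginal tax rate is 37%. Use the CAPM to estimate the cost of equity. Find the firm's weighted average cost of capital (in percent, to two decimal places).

Cost of equity via CAPM: Re = 2.7% + 1.17 × 4.6% = 8.0820%.
Total capital V = 8013 + 1072.4 + 3814 = 12899.4.
Equity: weight = 8013/12899.4 = 0.6212; cost = 8.082%.
Preferred: weight = 1072.4/12899.4 = 0.0831; cost = 5.98%.
Debt: weight = 3814/12899.4 = 0.2957; after-tax cost = 7.71% × (1 − 37%) = 4.8573%.
WACC = 0.6212 × 8.0820% + 0.0831 × 5.9800% + 0.2957 × 4.8573% = 6.9538%.

6.95%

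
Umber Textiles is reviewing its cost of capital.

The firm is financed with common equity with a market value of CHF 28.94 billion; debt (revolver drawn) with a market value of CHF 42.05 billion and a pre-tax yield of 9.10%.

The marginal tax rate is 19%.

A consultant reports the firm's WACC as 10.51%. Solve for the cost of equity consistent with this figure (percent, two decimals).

15.07%

Total capital V = 28.94 + 42.05 = 70.99.
Equity weight = 28.94/70.99 = 0.4077.
Revolver drawn weight = 42.05/70.99 = 0.5923.
Debt contribution = 0.5923 × 9.1% × (1 − 19%) = 4.3661%.
Required equity contribution = 10.51% − 4.3661% = 6.1439%.
Re = 6.1439% / 0.4077 = 15.0710%.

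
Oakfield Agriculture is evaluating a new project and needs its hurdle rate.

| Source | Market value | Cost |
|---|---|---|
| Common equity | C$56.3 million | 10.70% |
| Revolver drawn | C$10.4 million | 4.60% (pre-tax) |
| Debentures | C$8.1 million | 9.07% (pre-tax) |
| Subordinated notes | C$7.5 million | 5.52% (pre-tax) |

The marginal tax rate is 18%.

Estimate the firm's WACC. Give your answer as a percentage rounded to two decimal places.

8.94%

Total capital V = 56.3 + 10.4 + 8.1 + 7.5 = 82.3.
Equity: weight = 56.3/82.3 = 0.6841; cost = 10.7%.
Revolver drawn: weight = 10.4/82.3 = 0.1264; after-tax cost = 4.6% × (1 − 18%) = 3.7720%.
Debentures: weight = 8.1/82.3 = 0.0984; after-tax cost = 9.07% × (1 − 18%) = 7.4374%.
Subordinated notes: weight = 7.5/82.3 = 0.0911; after-tax cost = 5.52% × (1 − 18%) = 4.5264%.
WACC = 0.6841 × 10.7000% + 0.1264 × 3.7720% + 0.0984 × 7.4374% + 0.0911 × 4.5264% = 8.9408%.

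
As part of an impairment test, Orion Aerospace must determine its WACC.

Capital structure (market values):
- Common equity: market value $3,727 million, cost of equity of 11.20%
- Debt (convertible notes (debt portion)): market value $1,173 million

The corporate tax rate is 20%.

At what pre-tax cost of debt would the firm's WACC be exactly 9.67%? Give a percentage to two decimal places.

6.01%

Total capital V = 3727 + 1173 = 4900.
Equity weight = 3727/4900 = 0.7606.
Convertible notes (debt portion) weight = 1173/4900 = 0.2394.
Equity contribution = 0.7606 × 11.2% = 8.5189%.
Remaining for debt = 9.67% − 8.5189% = 1.1511%.
Rd × (1 − 20%) × 0.2394 = 1.1511%  ⇒  Rd = 6.0109%.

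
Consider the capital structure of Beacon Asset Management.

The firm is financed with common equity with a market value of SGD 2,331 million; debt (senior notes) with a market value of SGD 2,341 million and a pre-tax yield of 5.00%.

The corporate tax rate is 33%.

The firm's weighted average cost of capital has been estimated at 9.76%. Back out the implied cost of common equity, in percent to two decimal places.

16.20%

Total capital V = 2331 + 2341 = 4672.
Equity weight = 2331/4672 = 0.4989.
Senior notes weight = 2341/4672 = 0.5011.
Debt contribution = 0.5011 × 5% × (1 − 33%) = 1.6786%.
Required equity contribution = 9.76% − 1.6786% = 8.0814%.
Re = 8.0814% / 0.4989 = 16.1975%.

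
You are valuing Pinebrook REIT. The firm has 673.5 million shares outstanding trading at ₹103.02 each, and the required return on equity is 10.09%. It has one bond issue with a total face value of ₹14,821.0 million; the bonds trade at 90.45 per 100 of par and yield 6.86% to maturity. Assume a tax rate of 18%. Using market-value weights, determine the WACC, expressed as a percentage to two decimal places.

Market value of equity E = 103.02 × 673.5m = 69383.97m. Market value of debt D = 14821m × 90.45/100 = 13405.5945m.
Total capital V = 69383.97 + 13405.5945 = 82789.5645.
Equity: weight = 69383.97/82789.5645 = 0.8381; cost = 10.09%.
Bonds outstanding: weight = 13405.5945/82789.5645 = 0.1619; after-tax cost = 6.86% × (1 − 18%) = 5.6252%.
WACC = 0.8381 × 10.0900% + 0.1619 × 5.6252% = 9.3670%.

9.37%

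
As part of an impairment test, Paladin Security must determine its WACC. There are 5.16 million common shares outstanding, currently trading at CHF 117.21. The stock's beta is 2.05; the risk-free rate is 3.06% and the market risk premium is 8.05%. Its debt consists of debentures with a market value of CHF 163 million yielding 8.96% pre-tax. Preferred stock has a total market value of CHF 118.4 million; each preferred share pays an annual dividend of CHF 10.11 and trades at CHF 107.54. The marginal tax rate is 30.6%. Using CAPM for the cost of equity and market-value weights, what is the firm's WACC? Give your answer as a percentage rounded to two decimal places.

Cost of equity via CAPM: Re = 3.06% + 2.05 × 8.05% = 19.5625%.
Cost of preferred: Rp = 10.11 / 107.54 = 9.4012%.
Market value of equity E = 117.21 × 5.16m = 604.8036m.
Total capital V = 604.8036 + 118.4 + 163 = 886.2036.
Equity: weight = 604.8036/886.2036 = 0.6825; cost = 19.5625%.
Preferred: weight = 118.4/886.2036 = 0.1336; cost = 9.4012%.
Debentures: weight = 163/886.2036 = 0.1839; after-tax cost = 8.96% × (1 − 30.6%) = 6.2182%.
WACC = 0.6825 × 19.5625% + 0.1336 × 9.4012% + 0.1839 × 6.2182% = 15.7505%.

15.75%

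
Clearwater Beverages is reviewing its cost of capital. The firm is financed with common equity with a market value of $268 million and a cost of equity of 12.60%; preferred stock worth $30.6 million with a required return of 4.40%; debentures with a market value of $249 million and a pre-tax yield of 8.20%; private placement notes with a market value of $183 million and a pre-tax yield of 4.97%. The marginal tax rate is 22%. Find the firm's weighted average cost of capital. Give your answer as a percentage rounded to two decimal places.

Total capital V = 268 + 30.6 + 249 + 183 = 730.6.
Equity: weight = 268/730.6 = 0.3668; cost = 12.6%.
Preferred: weight = 30.6/730.6 = 0.0419; cost = 4.4%.
Debentures: weight = 249/730.6 = 0.3408; after-tax cost = 8.2% × (1 − 22%) = 6.3960%.
Private placement notes: weight = 183/730.6 = 0.2505; after-tax cost = 4.97% × (1 − 22%) = 3.8766%.
WACC = 0.3668 × 12.6000% + 0.0419 × 4.4000% + 0.3408 × 6.3960% + 0.2505 × 3.8766% = 7.9571%.

7.96%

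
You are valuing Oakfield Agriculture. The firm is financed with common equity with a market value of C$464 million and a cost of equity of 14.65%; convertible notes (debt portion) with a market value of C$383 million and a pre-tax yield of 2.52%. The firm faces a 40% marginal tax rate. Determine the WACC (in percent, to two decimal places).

Total capital V = 464 + 383 = 847.
Equity: weight = 464/847 = 0.5478; cost = 14.65%.
Convertible notes (debt portion): weight = 383/847 = 0.4522; after-tax cost = 2.52% × (1 − 40%) = 1.5120%.
WACC = 0.5478 × 14.6500% + 0.4522 × 1.5120% = 8.7092%.

8.71%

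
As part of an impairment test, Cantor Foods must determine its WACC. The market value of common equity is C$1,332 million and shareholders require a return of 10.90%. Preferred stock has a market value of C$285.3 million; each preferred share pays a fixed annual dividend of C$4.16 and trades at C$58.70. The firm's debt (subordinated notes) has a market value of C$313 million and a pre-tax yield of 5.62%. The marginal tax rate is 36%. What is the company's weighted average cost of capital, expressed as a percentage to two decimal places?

9.15%

Cost of preferred: Rp = 4.16 / 58.7 = 7.0869%.
Total capital V = 1332 + 285.3 + 313 = 1930.3.
Equity: weight = 1332/1930.3 = 0.6900; cost = 10.9%.
Preferred: weight = 285.3/1930.3 = 0.1478; cost = 7.0869%.
Subordinated notes: weight = 313/1930.3 = 0.1622; after-tax cost = 5.62% × (1 − 36%) = 3.5968%.
WACC = 0.6900 × 10.9000% + 0.1478 × 7.0869% + 0.1622 × 3.5968% = 9.1522%.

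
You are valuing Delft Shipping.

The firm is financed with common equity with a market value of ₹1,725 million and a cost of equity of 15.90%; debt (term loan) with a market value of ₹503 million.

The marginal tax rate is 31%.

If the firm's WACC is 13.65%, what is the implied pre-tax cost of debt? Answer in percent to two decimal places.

8.60%

Total capital V = 1725 + 503 = 2228.
Equity weight = 1725/2228 = 0.7742.
Term loan weight = 503/2228 = 0.2258.
Equity contribution = 0.7742 × 15.9% = 12.3104%.
Remaining for debt = 13.65% − 12.3104% = 1.3396%.
Rd × (1 − 31%) × 0.2258 = 1.3396%  ⇒  Rd = 8.5997%.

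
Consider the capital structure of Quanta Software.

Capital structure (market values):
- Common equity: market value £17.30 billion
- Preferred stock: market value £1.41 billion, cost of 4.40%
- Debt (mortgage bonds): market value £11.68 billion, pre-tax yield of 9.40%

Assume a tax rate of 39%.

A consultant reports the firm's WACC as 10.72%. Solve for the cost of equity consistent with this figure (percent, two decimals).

Total capital V = 17.3 + 1.41 + 11.68 = 30.39.
Equity weight = 17.3/30.39 = 0.5693.
Preferred weight = 1.41/30.39 = 0.0464.
Mortgage bonds weight = 11.68/30.39 = 0.3843.
Debt contribution = 0.3843 × 9.4% × (1 − 39%) = 2.2038%.
Preferred contribution = 0.0464 × 4.4% = 0.2041%.
Required equity contribution = 10.72% − 2.4079% = 8.3121%.
Re = 8.3121% / 0.5693 = 14.6014%.

14.60%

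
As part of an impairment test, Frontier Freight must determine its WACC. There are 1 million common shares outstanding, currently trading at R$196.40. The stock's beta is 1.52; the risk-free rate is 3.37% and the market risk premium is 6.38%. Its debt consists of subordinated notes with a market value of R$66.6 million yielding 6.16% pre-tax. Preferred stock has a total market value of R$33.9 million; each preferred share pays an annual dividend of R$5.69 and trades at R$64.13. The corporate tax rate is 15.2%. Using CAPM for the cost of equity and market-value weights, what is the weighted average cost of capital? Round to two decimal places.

10.83%

Cost of equity via CAPM: Re = 3.37% + 1.52 × 6.38% = 13.0676%.
Cost of preferred: Rp = 5.69 / 64.13 = 8.8726%.
Market value of equity E = 196.4 × 1m = 196.4m.
Total capital V = 196.4 + 33.9 + 66.6 = 296.9.
Equity: weight = 196.4/296.9 = 0.6615; cost = 13.0676%.
Preferred: weight = 33.9/296.9 = 0.1142; cost = 8.8726%.
Subordinated notes: weight = 66.6/296.9 = 0.2243; after-tax cost = 6.16% × (1 − 15.2%) = 5.2237%.
WACC = 0.6615 × 13.0676% + 0.1142 × 8.8726% + 0.2243 × 5.2237% = 10.8291%.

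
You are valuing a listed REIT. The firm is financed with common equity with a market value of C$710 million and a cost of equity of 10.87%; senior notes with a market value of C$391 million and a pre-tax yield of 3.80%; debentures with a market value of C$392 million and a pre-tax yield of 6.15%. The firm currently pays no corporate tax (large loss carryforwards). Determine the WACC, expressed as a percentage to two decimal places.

7.78%

Total capital V = 710 + 391 + 392 = 1493.
Equity: weight = 710/1493 = 0.4756; cost = 10.87%.
Senior notes: weight = 391/1493 = 0.2619; after-tax cost = 3.8% × (1 − 0%) = 3.8000%.
Debentures: weight = 392/1493 = 0.2626; after-tax cost = 6.15% × (1 − 0%) = 6.1500%.
WACC = 0.4756 × 10.8700% + 0.2619 × 3.8000% + 0.2626 × 6.1500% = 7.7792%.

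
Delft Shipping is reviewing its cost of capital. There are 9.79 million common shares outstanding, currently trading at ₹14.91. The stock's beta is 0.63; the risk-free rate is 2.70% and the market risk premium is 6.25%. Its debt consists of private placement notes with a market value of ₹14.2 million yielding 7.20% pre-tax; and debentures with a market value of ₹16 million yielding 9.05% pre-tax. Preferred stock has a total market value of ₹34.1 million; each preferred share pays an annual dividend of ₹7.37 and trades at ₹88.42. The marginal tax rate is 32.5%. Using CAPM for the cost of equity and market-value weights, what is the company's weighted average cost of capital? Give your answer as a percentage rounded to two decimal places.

Cost of equity via CAPM: Re = 2.7% + 0.63 × 6.25% = 6.6375%.
Cost of preferred: Rp = 7.37 / 88.42 = 8.3352%.
Market value of equity E = 14.91 × 9.79m = 145.9689m.
Total capital V = 145.9689 + 34.1 + 14.2 + 16 = 210.2689.
Equity: weight = 145.9689/210.2689 = 0.6942; cost = 6.6375%.
Preferred: weight = 34.1/210.2689 = 0.1622; cost = 8.3352%.
Private placement notes: weight = 14.2/210.2689 = 0.0675; after-tax cost = 7.2% × (1 − 32.5%) = 4.8600%.
Debentures: weight = 16/210.2689 = 0.0761; after-tax cost = 9.05% × (1 − 32.5%) = 6.1088%.
WACC = 0.6942 × 6.6375% + 0.1622 × 8.3352% + 0.0675 × 4.8600% + 0.0761 × 6.1088% = 6.7525%.

6.75%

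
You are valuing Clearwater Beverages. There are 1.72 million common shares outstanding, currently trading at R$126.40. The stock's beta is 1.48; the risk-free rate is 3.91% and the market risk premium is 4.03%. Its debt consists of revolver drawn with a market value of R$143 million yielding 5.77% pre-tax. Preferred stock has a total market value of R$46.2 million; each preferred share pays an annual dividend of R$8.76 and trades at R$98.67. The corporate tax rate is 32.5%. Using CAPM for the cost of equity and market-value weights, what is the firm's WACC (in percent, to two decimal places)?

Cost of equity via CAPM: Re = 3.91% + 1.48 × 4.03% = 9.8744%.
Cost of preferred: Rp = 8.76 / 98.67 = 8.8781%.
Market value of equity E = 126.4 × 1.72m = 217.408m.
Total capital V = 217.408 + 46.2 + 143 = 406.608.
Equity: weight = 217.408/406.608 = 0.5347; cost = 9.8744%.
Preferred: weight = 46.2/406.608 = 0.1136; cost = 8.8781%.
Revolver drawn: weight = 143/406.608 = 0.3517; after-tax cost = 5.77% × (1 − 32.5%) = 3.8948%.
WACC = 0.5347 × 9.8744% + 0.1136 × 8.8781% + 0.3517 × 3.8948% = 7.6582%.

7.66%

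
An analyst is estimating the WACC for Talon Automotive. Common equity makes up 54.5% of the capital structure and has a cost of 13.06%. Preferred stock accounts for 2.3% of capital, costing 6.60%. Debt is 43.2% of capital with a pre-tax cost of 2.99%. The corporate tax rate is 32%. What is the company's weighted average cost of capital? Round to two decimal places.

After-tax cost of debt = 2.99% × (1 − 32%) = 2.0332%.
WACC = 0.545 × 13.0600% + 0.023 × 6.6000% + 0.432 × 2.0332% = 8.1478%.

8.15%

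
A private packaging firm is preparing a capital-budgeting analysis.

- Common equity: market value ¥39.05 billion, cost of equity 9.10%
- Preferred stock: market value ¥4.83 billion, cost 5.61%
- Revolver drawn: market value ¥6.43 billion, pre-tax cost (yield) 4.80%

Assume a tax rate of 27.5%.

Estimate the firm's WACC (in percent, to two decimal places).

8.05%

Total capital V = 39.05 + 4.83 + 6.43 = 50.31.
Equity: weight = 39.05/50.31 = 0.7762; cost = 9.1%.
Preferred: weight = 4.83/50.31 = 0.0960; cost = 5.61%.
Revolver drawn: weight = 6.43/50.31 = 0.1278; after-tax cost = 4.8% × (1 − 27.5%) = 3.4800%.
WACC = 0.7762 × 9.1000% + 0.0960 × 5.6100% + 0.1278 × 3.4800% = 8.0467%.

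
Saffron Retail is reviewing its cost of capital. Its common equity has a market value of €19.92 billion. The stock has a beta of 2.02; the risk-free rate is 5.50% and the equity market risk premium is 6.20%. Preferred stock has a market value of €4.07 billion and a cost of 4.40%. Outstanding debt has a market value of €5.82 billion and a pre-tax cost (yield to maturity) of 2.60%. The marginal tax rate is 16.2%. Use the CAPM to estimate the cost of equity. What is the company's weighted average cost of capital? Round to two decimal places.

Cost of equity via CAPM: Re = 5.5% + 2.02 × 6.2% = 18.0240%.
Total capital V = 19.92 + 4.07 + 5.82 = 29.81.
Equity: weight = 19.92/29.81 = 0.6682; cost = 18.024%.
Preferred: weight = 4.07/29.81 = 0.1365; cost = 4.4%.
Debt: weight = 5.82/29.81 = 0.1952; after-tax cost = 2.6% × (1 − 16.2%) = 2.1788%.
WACC = 0.6682 × 18.0240% + 0.1365 × 4.4000% + 0.1952 × 2.1788% = 13.0703%.

13.07%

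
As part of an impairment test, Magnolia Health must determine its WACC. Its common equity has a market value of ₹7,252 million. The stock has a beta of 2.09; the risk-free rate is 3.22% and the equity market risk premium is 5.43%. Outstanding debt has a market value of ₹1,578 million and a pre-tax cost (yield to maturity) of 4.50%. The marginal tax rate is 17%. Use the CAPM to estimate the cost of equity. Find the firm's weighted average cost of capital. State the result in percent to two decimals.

12.63%

Cost of equity via CAPM: Re = 3.22% + 2.09 × 5.43% = 14.5687%.
Total capital V = 7252 + 1578 = 8830.
Equity: weight = 7252/8830 = 0.8213; cost = 14.5687%.
Debt: weight = 1578/8830 = 0.1787; after-tax cost = 4.5% × (1 − 17%) = 3.7350%.
WACC = 0.8213 × 14.5687% + 0.1787 × 3.7350% = 12.6326%.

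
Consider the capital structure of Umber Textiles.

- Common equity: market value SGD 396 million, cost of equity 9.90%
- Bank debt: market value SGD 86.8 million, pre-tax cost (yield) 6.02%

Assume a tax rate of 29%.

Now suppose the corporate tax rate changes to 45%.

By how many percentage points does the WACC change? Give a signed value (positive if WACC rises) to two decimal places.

-0.17 pp

Current WACC:
Total capital V = 396 + 86.8 = 482.8.
Equity: weight = 396/482.8 = 0.8202; cost = 9.9%.
Bank debt: weight = 86.8/482.8 = 0.1798; after-tax cost = 6.02% × (1 − 29%) = 4.2742%.
WACC = 0.8202 × 9.9000% + 0.1798 × 4.2742% = 8.8886%.
After the change:
Total capital V = 396 + 86.8 = 482.8.
Equity: weight = 396/482.8 = 0.8202; cost = 9.9%.
Bank debt: weight = 86.8/482.8 = 0.1798; after-tax cost = 6.02% × (1 − 45%) = 3.3110%.
WACC = 0.8202 × 9.9000% + 0.1798 × 3.3110% = 8.7154%.
Change in WACC = 8.7154% − 8.8886% = -0.1732 pp.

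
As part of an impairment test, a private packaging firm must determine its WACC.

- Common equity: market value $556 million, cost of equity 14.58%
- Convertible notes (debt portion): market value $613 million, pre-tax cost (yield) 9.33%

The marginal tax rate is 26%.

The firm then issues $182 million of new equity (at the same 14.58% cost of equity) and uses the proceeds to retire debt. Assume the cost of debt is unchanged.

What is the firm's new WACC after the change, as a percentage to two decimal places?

11.75%

After the change:
Total capital V = 738 + 431 = 1169.
Equity: weight = 738/1169 = 0.6313; cost = 14.58%.
Convertible notes (debt portion): weight = 431/1169 = 0.3687; after-tax cost = 9.33% × (1 − 26%) = 6.9042%.
WACC = 0.6313 × 14.5800% + 0.3687 × 6.9042% = 11.7500%.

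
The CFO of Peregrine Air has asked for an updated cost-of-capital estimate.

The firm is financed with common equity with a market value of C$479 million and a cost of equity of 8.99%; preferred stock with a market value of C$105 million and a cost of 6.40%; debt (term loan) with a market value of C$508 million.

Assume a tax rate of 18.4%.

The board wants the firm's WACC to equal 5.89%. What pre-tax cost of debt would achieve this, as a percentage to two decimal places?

3.51%

Total capital V = 479 + 105 + 508 = 1092.
Equity weight = 479/1092 = 0.4386.
Preferred weight = 105/1092 = 0.0962.
Term loan weight = 508/1092 = 0.4652.
Equity contribution = 0.4386 × 8.99% = 3.9434%.
Preferred contribution = 0.0962 × 6.4% = 0.6154%.
Remaining for debt = 5.89% − 4.5588% = 1.3312%.
Rd × (1 − 18.4%) × 0.4652 = 1.3312%  ⇒  Rd = 3.5068%.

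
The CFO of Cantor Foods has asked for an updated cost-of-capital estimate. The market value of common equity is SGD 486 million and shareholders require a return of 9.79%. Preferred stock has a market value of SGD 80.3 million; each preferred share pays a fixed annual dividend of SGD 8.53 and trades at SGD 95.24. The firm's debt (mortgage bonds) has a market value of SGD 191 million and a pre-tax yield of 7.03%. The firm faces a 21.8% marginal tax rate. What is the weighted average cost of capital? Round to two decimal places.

Cost of preferred: Rp = 8.53 / 95.24 = 8.9563%.
Total capital V = 486 + 80.3 + 191 = 757.3.
Equity: weight = 486/757.3 = 0.6418; cost = 9.79%.
Preferred: weight = 80.3/757.3 = 0.1060; cost = 8.9563%.
Mortgage bonds: weight = 191/757.3 = 0.2522; after-tax cost = 7.03% × (1 − 21.8%) = 5.4975%.
WACC = 0.6418 × 9.7900% + 0.1060 × 8.9563% + 0.2522 × 5.4975% = 8.6190%.

8.62%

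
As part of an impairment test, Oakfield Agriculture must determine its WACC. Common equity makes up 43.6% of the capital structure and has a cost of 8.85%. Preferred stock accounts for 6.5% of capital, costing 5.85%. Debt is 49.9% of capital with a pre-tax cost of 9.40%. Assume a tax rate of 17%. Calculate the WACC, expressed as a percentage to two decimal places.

After-tax cost of debt = 9.4% × (1 − 17%) = 7.8020%.
WACC = 0.436 × 8.8500% + 0.065 × 5.8500% + 0.499 × 7.8020% = 8.1320%.

8.13%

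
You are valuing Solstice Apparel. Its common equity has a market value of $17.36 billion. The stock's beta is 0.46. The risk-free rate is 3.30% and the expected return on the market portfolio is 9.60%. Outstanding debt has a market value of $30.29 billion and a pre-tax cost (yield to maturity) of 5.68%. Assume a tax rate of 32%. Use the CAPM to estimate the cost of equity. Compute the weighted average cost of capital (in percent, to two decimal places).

Market risk premium = 9.6% − 3.3% = 6.3%.
Cost of equity via CAPM: Re = 3.3% + 0.46 × 6.3% = 6.1980%.
Total capital V = 17.36 + 30.29 = 47.65.
Equity: weight = 17.36/47.65 = 0.3643; cost = 6.198%.
Debt: weight = 30.29/47.65 = 0.6357; after-tax cost = 5.68% × (1 − 32%) = 3.8624%.
WACC = 0.3643 × 6.1980% + 0.6357 × 3.8624% = 4.7133%.

4.71%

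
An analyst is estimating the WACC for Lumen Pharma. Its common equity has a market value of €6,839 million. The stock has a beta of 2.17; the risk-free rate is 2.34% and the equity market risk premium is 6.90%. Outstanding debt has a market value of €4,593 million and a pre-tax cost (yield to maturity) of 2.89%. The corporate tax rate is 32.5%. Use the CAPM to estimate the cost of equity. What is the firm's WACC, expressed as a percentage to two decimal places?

11.14%

Cost of equity via CAPM: Re = 2.34% + 2.17 × 6.9% = 17.3130%.
Total capital V = 6839 + 4593 = 11432.
Equity: weight = 6839/11432 = 0.5982; cost = 17.313%.
Debt: weight = 4593/11432 = 0.4018; after-tax cost = 2.89% × (1 − 32.5%) = 1.9508%.
WACC = 0.5982 × 17.3130% + 0.4018 × 1.9508% = 11.1410%.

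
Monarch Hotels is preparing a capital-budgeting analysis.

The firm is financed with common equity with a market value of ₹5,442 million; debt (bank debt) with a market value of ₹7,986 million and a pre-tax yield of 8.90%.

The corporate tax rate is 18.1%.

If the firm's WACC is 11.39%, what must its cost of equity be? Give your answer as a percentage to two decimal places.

Total capital V = 5442 + 7986 = 13428.
Equity weight = 5442/13428 = 0.4053.
Bank debt weight = 7986/13428 = 0.5947.
Debt contribution = 0.5947 × 8.9% × (1 − 18.1%) = 4.3350%.
Required equity contribution = 11.39% − 4.3350% = 7.0550%.
Re = 7.0550% / 0.4053 = 17.4080%.

17.41%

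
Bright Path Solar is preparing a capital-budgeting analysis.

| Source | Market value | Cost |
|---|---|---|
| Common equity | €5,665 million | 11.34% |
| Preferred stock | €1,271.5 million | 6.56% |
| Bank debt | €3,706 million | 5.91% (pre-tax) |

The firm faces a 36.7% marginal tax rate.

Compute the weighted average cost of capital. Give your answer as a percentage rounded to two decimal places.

8.12%

Total capital V = 5665 + 1271.5 + 3706 = 10642.5.
Equity: weight = 5665/10642.5 = 0.5323; cost = 11.34%.
Preferred: weight = 1271.5/10642.5 = 0.1195; cost = 6.56%.
Bank debt: weight = 3706/10642.5 = 0.3482; after-tax cost = 5.91% × (1 − 36.7%) = 3.7410%.
WACC = 0.5323 × 11.3400% + 0.1195 × 6.5600% + 0.3482 × 3.7410% = 8.1228%.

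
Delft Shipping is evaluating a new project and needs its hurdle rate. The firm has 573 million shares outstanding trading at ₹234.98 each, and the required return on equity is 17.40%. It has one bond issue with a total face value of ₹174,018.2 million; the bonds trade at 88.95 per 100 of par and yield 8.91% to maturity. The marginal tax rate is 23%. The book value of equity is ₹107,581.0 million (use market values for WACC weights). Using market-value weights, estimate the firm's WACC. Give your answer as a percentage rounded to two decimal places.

Market value of equity E = 234.98 × 573m = 134643.54m. Market value of debt D = 174018.2m × 88.95/100 = 154789.1889m.
Total capital V = 134643.54 + 154789.1889 = 289432.7289.
Equity: weight = 134643.54/289432.7289 = 0.4652; cost = 17.4%.
Bonds outstanding: weight = 154789.1889/289432.7289 = 0.5348; after-tax cost = 8.91% × (1 − 23%) = 6.8607%.
WACC = 0.4652 × 17.4000% + 0.5348 × 6.8607% = 11.7636%.

11.76%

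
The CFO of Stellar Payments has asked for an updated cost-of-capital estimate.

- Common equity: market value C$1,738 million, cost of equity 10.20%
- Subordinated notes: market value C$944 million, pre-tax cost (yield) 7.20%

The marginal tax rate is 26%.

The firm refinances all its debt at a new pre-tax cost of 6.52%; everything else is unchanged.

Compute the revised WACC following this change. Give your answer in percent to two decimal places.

8.31%

After the change:
Total capital V = 1738 + 944 = 2682.
Equity: weight = 1738/2682 = 0.6480; cost = 10.2%.
Subordinated notes: weight = 944/2682 = 0.3520; after-tax cost = 6.52% × (1 − 26%) = 4.8248%.
WACC = 0.6480 × 10.2000% + 0.3520 × 4.8248% = 8.3081%.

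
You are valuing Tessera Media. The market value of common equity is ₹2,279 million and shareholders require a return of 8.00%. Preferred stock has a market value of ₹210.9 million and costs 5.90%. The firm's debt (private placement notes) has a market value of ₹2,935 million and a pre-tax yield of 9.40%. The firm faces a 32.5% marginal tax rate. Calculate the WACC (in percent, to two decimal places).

Total capital V = 2279 + 210.9 + 2935 = 5424.9.
Equity: weight = 2279/5424.9 = 0.4201; cost = 8%.
Preferred: weight = 210.9/5424.9 = 0.0389; cost = 5.9%.
Private placement notes: weight = 2935/5424.9 = 0.5410; after-tax cost = 9.4% × (1 − 32.5%) = 6.3450%.
WACC = 0.4201 × 8.0000% + 0.0389 × 5.9000% + 0.5410 × 6.3450% = 7.0230%.

7.02%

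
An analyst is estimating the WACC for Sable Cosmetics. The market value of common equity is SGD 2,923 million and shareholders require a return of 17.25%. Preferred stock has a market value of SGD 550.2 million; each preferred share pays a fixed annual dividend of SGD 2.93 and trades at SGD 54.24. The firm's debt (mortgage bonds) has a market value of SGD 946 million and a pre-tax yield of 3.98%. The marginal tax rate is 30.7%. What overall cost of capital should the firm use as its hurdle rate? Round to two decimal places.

12.67%

Cost of preferred: Rp = 2.93 / 54.24 = 5.4019%.
Total capital V = 2923 + 550.2 + 946 = 4419.2.
Equity: weight = 2923/4419.2 = 0.6614; cost = 17.25%.
Preferred: weight = 550.2/4419.2 = 0.1245; cost = 5.4019%.
Mortgage bonds: weight = 946/4419.2 = 0.2141; after-tax cost = 3.98% × (1 − 30.7%) = 2.7581%.
WACC = 0.6614 × 17.2500% + 0.1245 × 5.4019% + 0.2141 × 2.7581% = 12.6727%.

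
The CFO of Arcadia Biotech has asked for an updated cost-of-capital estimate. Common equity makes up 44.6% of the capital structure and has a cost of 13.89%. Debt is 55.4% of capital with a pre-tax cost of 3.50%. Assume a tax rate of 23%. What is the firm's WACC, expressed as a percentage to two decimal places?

7.69%

After-tax cost of debt = 3.5% × (1 − 23%) = 2.6950%.
WACC = 0.446 × 13.8900% + 0.554 × 2.6950% = 7.6880%.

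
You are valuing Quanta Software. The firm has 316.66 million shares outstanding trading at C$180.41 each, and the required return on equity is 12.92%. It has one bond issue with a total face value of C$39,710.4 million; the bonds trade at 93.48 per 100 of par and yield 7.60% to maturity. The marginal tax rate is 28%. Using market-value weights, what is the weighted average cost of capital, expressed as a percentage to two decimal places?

9.99%

Market value of equity E = 180.41 × 316.66m = 57128.6306m. Market value of debt D = 39710.4m × 93.48/100 = 37121.28192m.
Total capital V = 57128.6306 + 37121.28192 = 94249.91252.
Equity: weight = 57128.6306/94249.91252 = 0.6061; cost = 12.92%.
Bonds outstanding: weight = 37121.28192/94249.91252 = 0.3939; after-tax cost = 7.6% × (1 − 28%) = 5.4720%.
WACC = 0.6061 × 12.9200% + 0.3939 × 5.4720% = 9.9865%.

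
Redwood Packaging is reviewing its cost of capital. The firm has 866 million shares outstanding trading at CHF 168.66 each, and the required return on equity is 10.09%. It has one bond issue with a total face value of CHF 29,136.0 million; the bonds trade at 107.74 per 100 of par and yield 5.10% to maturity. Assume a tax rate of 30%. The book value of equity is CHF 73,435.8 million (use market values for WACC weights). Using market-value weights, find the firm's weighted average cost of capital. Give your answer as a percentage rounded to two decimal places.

8.94%

Market value of equity E = 168.66 × 866m = 146059.56m. Market value of debt D = 29136m × 107.74/100 = 31391.1264m.
Total capital V = 146059.56 + 31391.1264 = 177450.6864.
Equity: weight = 146059.56/177450.6864 = 0.8231; cost = 10.09%.
Bonds outstanding: weight = 31391.1264/177450.6864 = 0.1769; after-tax cost = 5.1% × (1 − 30%) = 3.5700%.
WACC = 0.8231 × 10.0900% + 0.1769 × 3.5700% = 8.9366%.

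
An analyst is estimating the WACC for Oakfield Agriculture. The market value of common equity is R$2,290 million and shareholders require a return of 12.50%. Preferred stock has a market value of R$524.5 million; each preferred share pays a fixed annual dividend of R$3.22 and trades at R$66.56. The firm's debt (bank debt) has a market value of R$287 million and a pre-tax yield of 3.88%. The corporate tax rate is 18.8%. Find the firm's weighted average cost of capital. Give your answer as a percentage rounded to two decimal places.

10.34%

Cost of preferred: Rp = 3.22 / 66.56 = 4.8377%.
Total capital V = 2290 + 524.5 + 287 = 3101.5.
Equity: weight = 2290/3101.5 = 0.7384; cost = 12.5%.
Preferred: weight = 524.5/3101.5 = 0.1691; cost = 4.8377%.
Bank debt: weight = 287/3101.5 = 0.0925; after-tax cost = 3.88% × (1 − 18.8%) = 3.1506%.
WACC = 0.7384 × 12.5000% + 0.1691 × 4.8377% + 0.0925 × 3.1506% = 10.3391%.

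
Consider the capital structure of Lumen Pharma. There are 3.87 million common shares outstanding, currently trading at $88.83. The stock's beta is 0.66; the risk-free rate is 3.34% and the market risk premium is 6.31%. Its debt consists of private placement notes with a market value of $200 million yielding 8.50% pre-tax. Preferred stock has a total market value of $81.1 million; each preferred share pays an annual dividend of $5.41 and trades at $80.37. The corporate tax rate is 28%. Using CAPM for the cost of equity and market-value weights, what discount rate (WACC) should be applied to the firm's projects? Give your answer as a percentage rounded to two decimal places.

6.96%

Cost of equity via CAPM: Re = 3.34% + 0.66 × 6.31% = 7.5046%.
Cost of preferred: Rp = 5.41 / 80.37 = 6.7314%.
Market value of equity E = 88.83 × 3.87m = 343.7721m.
Total capital V = 343.7721 + 81.1 + 200 = 624.8721.
Equity: weight = 343.7721/624.8721 = 0.5501; cost = 7.5046%.
Preferred: weight = 81.1/624.8721 = 0.1298; cost = 6.7314%.
Private placement notes: weight = 200/624.8721 = 0.3201; after-tax cost = 8.5% × (1 − 28%) = 6.1200%.
WACC = 0.5501 × 7.5046% + 0.1298 × 6.7314% + 0.3201 × 6.1200% = 6.9611%.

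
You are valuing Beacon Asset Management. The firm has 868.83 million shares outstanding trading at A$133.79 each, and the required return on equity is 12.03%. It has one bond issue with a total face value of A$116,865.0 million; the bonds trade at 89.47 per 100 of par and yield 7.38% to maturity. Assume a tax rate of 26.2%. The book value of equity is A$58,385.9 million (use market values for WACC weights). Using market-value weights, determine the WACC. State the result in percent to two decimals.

8.91%

Market value of equity E = 133.79 × 868.83m = 116240.7657m. Market value of debt D = 116865m × 89.47/100 = 104559.1155m.
Total capital V = 116240.7657 + 104559.1155 = 220799.8812.
Equity: weight = 116240.7657/220799.8812 = 0.5265; cost = 12.03%.
Bonds outstanding: weight = 104559.1155/220799.8812 = 0.4735; after-tax cost = 7.38% × (1 − 26.2%) = 5.4464%.
WACC = 0.5265 × 12.0300% + 0.4735 × 5.4464% = 8.9124%.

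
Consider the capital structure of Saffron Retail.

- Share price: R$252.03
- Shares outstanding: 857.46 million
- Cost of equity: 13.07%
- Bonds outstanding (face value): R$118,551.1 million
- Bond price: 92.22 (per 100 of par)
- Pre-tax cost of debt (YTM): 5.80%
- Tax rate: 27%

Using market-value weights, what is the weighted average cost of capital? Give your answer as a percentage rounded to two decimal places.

Market value of equity E = 252.03 × 857.46m = 216105.6438m. Market value of debt D = 118551.1m × 92.22/100 = 109327.82442m.
Total capital V = 216105.6438 + 109327.82442 = 325433.46822.
Equity: weight = 216105.6438/325433.46822 = 0.6641; cost = 13.07%.
Bonds outstanding: weight = 109327.82442/325433.46822 = 0.3359; after-tax cost = 5.8% × (1 − 27%) = 4.2340%.
WACC = 0.6641 × 13.0700% + 0.3359 × 4.2340% = 10.1016%.

10.10%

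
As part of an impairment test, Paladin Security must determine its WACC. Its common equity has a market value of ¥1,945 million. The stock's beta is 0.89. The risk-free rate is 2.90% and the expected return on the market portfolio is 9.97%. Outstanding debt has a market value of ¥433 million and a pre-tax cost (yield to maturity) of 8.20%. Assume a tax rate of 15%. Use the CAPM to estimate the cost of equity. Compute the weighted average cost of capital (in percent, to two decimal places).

Market risk premium = 9.97% − 2.9% = 7.07%.
Cost of equity via CAPM: Re = 2.9% + 0.89 × 7.07% = 9.1923%.
Total capital V = 1945 + 433 = 2378.
Equity: weight = 1945/2378 = 0.8179; cost = 9.1923%.
Debt: weight = 433/2378 = 0.1821; after-tax cost = 8.2% × (1 − 15%) = 6.9700%.
WACC = 0.8179 × 9.1923% + 0.1821 × 6.9700% = 8.7877%.

8.79%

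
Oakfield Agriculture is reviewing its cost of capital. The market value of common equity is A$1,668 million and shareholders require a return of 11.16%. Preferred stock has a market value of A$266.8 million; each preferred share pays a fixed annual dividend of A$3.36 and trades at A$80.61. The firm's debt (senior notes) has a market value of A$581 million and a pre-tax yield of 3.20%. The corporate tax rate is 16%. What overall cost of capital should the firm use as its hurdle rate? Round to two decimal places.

Cost of preferred: Rp = 3.36 / 80.61 = 4.1682%.
Total capital V = 1668 + 266.8 + 581 = 2515.8.
Equity: weight = 1668/2515.8 = 0.6630; cost = 11.16%.
Preferred: weight = 266.8/2515.8 = 0.1060; cost = 4.1682%.
Senior notes: weight = 581/2515.8 = 0.2309; after-tax cost = 3.2% × (1 − 16%) = 2.6880%.
WACC = 0.6630 × 11.1600% + 0.1060 × 4.1682% + 0.2309 × 2.6880% = 8.4620%.

8.46%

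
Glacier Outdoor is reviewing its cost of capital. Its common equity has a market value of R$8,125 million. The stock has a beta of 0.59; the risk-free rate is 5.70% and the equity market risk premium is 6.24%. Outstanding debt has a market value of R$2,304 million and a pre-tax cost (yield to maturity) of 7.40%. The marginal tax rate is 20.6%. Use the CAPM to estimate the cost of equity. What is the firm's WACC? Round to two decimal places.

Cost of equity via CAPM: Re = 5.7% + 0.59 × 6.24% = 9.3816%.
Total capital V = 8125 + 2304 = 10429.
Equity: weight = 8125/10429 = 0.7791; cost = 9.3816%.
Debt: weight = 2304/10429 = 0.2209; after-tax cost = 7.4% × (1 − 20.6%) = 5.8756%.
WACC = 0.7791 × 9.3816% + 0.2209 × 5.8756% = 8.6070%.

8.61%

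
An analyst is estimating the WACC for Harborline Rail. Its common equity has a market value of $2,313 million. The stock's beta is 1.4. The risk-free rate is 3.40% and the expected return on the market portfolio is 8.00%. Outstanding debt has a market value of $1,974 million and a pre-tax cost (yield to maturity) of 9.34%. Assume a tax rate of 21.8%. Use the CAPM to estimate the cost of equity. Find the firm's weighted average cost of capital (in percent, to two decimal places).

Market risk premium = 8.0% − 3.4% = 4.6%.
Cost of equity via CAPM: Re = 3.4% + 1.4 × 4.6% = 9.8400%.
Total capital V = 2313 + 1974 = 4287.
Equity: weight = 2313/4287 = 0.5395; cost = 9.84%.
Debt: weight = 1974/4287 = 0.4605; after-tax cost = 9.34% × (1 − 21.8%) = 7.3039%.
WACC = 0.5395 × 9.8400% + 0.4605 × 7.3039% = 8.6722%.

8.67%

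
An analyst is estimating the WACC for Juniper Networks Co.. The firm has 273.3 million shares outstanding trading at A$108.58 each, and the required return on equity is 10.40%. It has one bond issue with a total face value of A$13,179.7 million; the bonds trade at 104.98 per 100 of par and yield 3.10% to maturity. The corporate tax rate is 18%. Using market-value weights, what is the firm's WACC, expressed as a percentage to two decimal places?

Market value of equity E = 108.58 × 273.3m = 29674.914m. Market value of debt D = 13179.7m × 104.98/100 = 13836.04906m.
Total capital V = 29674.914 + 13836.04906 = 43510.96306.
Equity: weight = 29674.914/43510.96306 = 0.6820; cost = 10.4%.
Bonds outstanding: weight = 13836.04906/43510.96306 = 0.3180; after-tax cost = 3.1% × (1 − 18%) = 2.5420%.
WACC = 0.6820 × 10.4000% + 0.3180 × 2.5420% = 7.9012%.

7.90%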